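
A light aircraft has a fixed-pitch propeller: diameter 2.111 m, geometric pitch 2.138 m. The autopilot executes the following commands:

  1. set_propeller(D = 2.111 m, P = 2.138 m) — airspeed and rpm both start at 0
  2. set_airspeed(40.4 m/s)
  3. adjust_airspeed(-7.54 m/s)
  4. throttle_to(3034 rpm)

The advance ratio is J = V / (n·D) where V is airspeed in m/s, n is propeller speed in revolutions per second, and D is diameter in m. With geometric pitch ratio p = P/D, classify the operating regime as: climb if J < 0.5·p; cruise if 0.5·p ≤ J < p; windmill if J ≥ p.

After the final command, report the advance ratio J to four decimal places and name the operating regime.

set_propeller: D = 2.111 m, P = 2.138 m (p = P/D = 1.012790); state ← (V=0, rpm=0)
set_airspeed(40.4): V ← 40.4 m/s
adjust_airspeed(-7.54): V ← 40.4 -7.54 = 32.86 m/s
throttle_to(3034): rpm ← 3034
final state: V = 32.86 m/s, rpm = 3034 → n = rpm/60 = 50.566667 rev/s
J = V / (n·D) = 32.86 / (50.566667 × 2.111) = 0.307833
regime bands: climb J<0.5064 | cruise [0.5064, 1.0128) | windmill J≥1.0128
J = 0.3078 → climb

J = 0.3078, regime = climb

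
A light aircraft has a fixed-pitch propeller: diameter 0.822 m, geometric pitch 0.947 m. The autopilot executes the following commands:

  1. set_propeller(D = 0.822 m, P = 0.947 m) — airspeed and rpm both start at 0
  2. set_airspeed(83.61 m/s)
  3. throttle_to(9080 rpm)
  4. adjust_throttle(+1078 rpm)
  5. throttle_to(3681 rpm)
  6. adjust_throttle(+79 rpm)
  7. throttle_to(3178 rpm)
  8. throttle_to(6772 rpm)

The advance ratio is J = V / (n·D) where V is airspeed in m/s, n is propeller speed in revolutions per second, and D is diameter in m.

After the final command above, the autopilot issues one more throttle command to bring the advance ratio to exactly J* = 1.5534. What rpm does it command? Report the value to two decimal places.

set_propeller: D = 0.822 m, P = 0.947 m (p = P/D = 1.152068); state ← (V=0, rpm=0)
set_airspeed(83.61): V ← 83.61 m/s
throttle_to(9080): rpm ← 9080
adjust_throttle(+1078): rpm ← 9080 +1078 = 10158
throttle_to(3681): rpm ← 3681
adjust_throttle(+79): rpm ← 3681 +79 = 3760
throttle_to(3178): rpm ← 3178
throttle_to(6772): rpm ← 6772
final state: V = 83.61 m/s, rpm = 6772 → n = rpm/60 = 112.866667 rev/s
target J* = 1.5534; solve J* = V/(n·D) for n: n = V/(J*·D) = 83.61/(1.5534 × 0.822) = 65.479161 rev/s
rpm = 60·n = 3928.749651

rpm = 3928.75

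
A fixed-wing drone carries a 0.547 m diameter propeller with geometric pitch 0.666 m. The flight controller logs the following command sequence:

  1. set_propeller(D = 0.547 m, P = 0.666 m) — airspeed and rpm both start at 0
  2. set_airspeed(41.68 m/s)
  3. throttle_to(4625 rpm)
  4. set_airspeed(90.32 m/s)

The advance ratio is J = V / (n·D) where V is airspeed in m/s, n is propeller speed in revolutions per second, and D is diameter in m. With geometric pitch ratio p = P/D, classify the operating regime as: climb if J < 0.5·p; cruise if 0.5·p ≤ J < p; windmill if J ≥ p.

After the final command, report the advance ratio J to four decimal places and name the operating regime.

set_propeller: D = 0.547 m, P = 0.666 m (p = P/D = 1.217550); state ← (V=0, rpm=0)
set_airspeed(41.68): V ← 41.68 m/s
throttle_to(4625): rpm ← 4625
set_airspeed(90.32): V ← 90.32 m/s
final state: V = 90.32 m/s, rpm = 4625 → n = rpm/60 = 77.083333 rev/s
J = V / (n·D) = 90.32 / (77.083333 × 0.547) = 2.142082
regime bands: climb J<0.6088 | cruise [0.6088, 1.2176) | windmill J≥1.2176
J = 2.1421 → windmill

J = 2.1421, regime = windmill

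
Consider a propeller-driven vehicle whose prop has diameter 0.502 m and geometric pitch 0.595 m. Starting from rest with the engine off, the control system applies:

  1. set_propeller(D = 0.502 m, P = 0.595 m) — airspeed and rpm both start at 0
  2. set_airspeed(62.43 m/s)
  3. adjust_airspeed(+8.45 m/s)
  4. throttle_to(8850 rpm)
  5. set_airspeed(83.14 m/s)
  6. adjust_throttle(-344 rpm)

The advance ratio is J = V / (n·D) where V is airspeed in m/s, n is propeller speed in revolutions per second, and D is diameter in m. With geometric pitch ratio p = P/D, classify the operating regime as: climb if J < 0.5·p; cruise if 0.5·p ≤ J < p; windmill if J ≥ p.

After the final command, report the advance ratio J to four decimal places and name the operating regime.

J = 1.1682, regime = cruise

set_propeller: D = 0.502 m, P = 0.595 m (p = P/D = 1.185259); state ← (V=0, rpm=0)
set_airspeed(62.43): V ← 62.43 m/s
adjust_airspeed(+8.45): V ← 62.43 +8.45 = 70.88 m/s
throttle_to(8850): rpm ← 8850
set_airspeed(83.14): V ← 83.14 m/s
adjust_throttle(-344): rpm ← 8850 -344 = 8506
final state: V = 83.14 m/s, rpm = 8506 → n = rpm/60 = 141.766667 rev/s
J = V / (n·D) = 83.14 / (141.766667 × 0.502) = 1.168240
regime bands: climb J<0.5926 | cruise [0.5926, 1.1853) | windmill J≥1.1853
J = 1.1682 → cruise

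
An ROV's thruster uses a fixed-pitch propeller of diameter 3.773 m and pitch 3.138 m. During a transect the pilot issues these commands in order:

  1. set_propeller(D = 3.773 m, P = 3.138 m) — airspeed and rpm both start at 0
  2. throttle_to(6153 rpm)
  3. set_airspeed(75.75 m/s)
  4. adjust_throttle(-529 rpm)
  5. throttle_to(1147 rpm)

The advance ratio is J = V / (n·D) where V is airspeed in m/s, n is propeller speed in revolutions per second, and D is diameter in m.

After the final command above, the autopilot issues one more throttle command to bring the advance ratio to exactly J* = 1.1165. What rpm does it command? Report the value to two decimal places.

set_propeller: D = 3.773 m, P = 3.138 m (p = P/D = 0.831699); state ← (V=0, rpm=0)
throttle_to(6153): rpm ← 6153
set_airspeed(75.75): V ← 75.75 m/s
adjust_throttle(-529): rpm ← 6153 -529 = 5624
throttle_to(1147): rpm ← 1147
final state: V = 75.75 m/s, rpm = 1147 → n = rpm/60 = 19.116667 rev/s
target J* = 1.1165; solve J* = V/(n·D) for n: n = V/(J*·D) = 75.75/(1.1165 × 3.773) = 17.981963 rev/s
rpm = 60·n = 1078.917792

rpm = 1078.92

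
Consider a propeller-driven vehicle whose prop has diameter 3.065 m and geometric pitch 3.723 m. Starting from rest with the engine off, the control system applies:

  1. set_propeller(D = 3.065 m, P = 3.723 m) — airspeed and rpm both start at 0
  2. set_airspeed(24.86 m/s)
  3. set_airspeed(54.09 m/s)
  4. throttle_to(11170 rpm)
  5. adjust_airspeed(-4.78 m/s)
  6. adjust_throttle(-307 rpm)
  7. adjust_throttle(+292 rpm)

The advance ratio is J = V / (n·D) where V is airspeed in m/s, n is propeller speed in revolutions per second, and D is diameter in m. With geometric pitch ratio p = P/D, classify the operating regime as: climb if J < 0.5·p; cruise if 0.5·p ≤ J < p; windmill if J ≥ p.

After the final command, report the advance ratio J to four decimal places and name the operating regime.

J = 0.0865, regime = climb

set_propeller: D = 3.065 m, P = 3.723 m (p = P/D = 1.214682); state ← (V=0, rpm=0)
set_airspeed(24.86): V ← 24.86 m/s
set_airspeed(54.09): V ← 54.09 m/s
throttle_to(11170): rpm ← 11170
adjust_airspeed(-4.78): V ← 54.09 -4.78 = 49.31 m/s
adjust_throttle(-307): rpm ← 11170 -307 = 10863
adjust_throttle(+292): rpm ← 10863 +292 = 11155
final state: V = 49.31 m/s, rpm = 11155 → n = rpm/60 = 185.916667 rev/s
J = V / (n·D) = 49.31 / (185.916667 × 3.065) = 0.086534
regime bands: climb J<0.6073 | cruise [0.6073, 1.2147) | windmill J≥1.2147
J = 0.0865 → climb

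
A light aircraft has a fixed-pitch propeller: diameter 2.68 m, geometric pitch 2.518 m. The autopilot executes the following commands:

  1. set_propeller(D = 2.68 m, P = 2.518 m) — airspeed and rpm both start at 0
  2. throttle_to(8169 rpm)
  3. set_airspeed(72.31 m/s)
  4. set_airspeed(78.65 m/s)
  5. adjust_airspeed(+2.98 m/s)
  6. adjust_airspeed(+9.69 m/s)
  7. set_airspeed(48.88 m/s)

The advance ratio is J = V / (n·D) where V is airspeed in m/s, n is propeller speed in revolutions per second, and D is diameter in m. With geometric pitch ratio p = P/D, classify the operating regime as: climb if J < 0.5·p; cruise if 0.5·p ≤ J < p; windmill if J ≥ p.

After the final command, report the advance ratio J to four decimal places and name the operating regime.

set_propeller: D = 2.68 m, P = 2.518 m (p = P/D = 0.939552); state ← (V=0, rpm=0)
throttle_to(8169): rpm ← 8169
set_airspeed(72.31): V ← 72.31 m/s
set_airspeed(78.65): V ← 78.65 m/s
adjust_airspeed(+2.98): V ← 78.65 +2.98 = 81.63 m/s
adjust_airspeed(+9.69): V ← 81.63 +9.69 = 91.32 m/s
set_airspeed(48.88): V ← 48.88 m/s
final state: V = 48.88 m/s, rpm = 8169 → n = rpm/60 = 136.150000 rev/s
J = V / (n·D) = 48.88 / (136.150000 × 2.68) = 0.133961
regime bands: climb J<0.4698 | cruise [0.4698, 0.9396) | windmill J≥0.9396
J = 0.1340 → climb

J = 0.1340, regime = climb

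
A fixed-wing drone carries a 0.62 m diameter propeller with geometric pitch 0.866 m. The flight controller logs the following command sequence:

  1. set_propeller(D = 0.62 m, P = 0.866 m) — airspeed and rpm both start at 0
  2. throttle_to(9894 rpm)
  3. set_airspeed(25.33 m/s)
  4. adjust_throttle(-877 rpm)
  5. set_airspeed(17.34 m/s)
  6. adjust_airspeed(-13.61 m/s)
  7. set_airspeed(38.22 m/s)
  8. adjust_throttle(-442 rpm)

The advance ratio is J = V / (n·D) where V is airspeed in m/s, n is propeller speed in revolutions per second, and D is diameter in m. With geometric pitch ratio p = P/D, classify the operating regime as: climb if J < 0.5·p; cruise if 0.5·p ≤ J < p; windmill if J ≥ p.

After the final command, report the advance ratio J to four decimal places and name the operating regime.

set_propeller: D = 0.62 m, P = 0.866 m (p = P/D = 1.396774); state ← (V=0, rpm=0)
throttle_to(9894): rpm ← 9894
set_airspeed(25.33): V ← 25.33 m/s
adjust_throttle(-877): rpm ← 9894 -877 = 9017
set_airspeed(17.34): V ← 17.34 m/s
adjust_airspeed(-13.61): V ← 17.34 -13.61 = 3.73 m/s
set_airspeed(38.22): V ← 38.22 m/s
adjust_throttle(-442): rpm ← 9017 -442 = 8575
final state: V = 38.22 m/s, rpm = 8575 → n = rpm/60 = 142.916667 rev/s
J = V / (n·D) = 38.22 / (142.916667 × 0.62) = 0.431336
regime bands: climb J<0.6984 | cruise [0.6984, 1.3968) | windmill J≥1.3968
J = 0.4313 → climb

J = 0.4313, regime = climb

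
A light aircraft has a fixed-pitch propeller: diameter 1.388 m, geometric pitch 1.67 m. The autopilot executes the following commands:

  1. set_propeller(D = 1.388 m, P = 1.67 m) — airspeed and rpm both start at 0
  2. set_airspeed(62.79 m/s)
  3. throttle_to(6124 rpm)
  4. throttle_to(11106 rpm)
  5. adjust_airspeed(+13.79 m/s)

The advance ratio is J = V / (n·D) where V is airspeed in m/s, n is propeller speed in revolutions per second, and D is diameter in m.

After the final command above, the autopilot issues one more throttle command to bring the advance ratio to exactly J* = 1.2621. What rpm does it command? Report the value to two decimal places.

rpm = 2622.91

set_propeller: D = 1.388 m, P = 1.67 m (p = P/D = 1.203170); state ← (V=0, rpm=0)
set_airspeed(62.79): V ← 62.79 m/s
throttle_to(6124): rpm ← 6124
throttle_to(11106): rpm ← 11106
adjust_airspeed(+13.79): V ← 62.79 +13.79 = 76.58 m/s
final state: V = 76.58 m/s, rpm = 11106 → n = rpm/60 = 185.100000 rev/s
target J* = 1.2621; solve J* = V/(n·D) for n: n = V/(J*·D) = 76.58/(1.2621 × 1.388) = 43.715166 rev/s
rpm = 60·n = 2622.909944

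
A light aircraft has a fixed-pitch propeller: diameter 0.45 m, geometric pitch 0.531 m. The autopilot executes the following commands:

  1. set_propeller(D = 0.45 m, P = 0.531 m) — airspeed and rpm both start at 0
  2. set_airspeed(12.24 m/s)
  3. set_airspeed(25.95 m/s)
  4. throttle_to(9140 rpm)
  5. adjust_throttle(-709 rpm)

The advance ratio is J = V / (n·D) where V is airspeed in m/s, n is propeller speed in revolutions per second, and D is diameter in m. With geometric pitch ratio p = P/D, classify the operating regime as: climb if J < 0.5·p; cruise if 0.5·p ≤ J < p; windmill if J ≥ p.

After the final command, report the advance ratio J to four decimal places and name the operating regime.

set_propeller: D = 0.45 m, P = 0.531 m (p = P/D = 1.180000); state ← (V=0, rpm=0)
set_airspeed(12.24): V ← 12.24 m/s
set_airspeed(25.95): V ← 25.95 m/s
throttle_to(9140): rpm ← 9140
adjust_throttle(-709): rpm ← 9140 -709 = 8431
final state: V = 25.95 m/s, rpm = 8431 → n = rpm/60 = 140.516667 rev/s
J = V / (n·D) = 25.95 / (140.516667 × 0.45) = 0.410390
regime bands: climb J<0.5900 | cruise [0.5900, 1.1800) | windmill J≥1.1800
J = 0.4104 → climb

J = 0.4104, regime = climb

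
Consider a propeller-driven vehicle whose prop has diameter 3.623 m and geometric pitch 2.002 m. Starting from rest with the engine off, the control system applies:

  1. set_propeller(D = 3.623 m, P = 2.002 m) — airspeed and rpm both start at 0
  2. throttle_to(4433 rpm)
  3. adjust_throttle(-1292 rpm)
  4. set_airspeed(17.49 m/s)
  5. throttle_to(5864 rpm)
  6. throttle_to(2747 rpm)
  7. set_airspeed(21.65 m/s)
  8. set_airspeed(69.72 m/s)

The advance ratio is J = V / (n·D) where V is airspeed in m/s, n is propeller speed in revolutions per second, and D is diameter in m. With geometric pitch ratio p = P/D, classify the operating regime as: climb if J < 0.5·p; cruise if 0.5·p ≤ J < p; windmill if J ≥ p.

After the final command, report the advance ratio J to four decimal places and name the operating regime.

J = 0.4203, regime = cruise

set_propeller: D = 3.623 m, P = 2.002 m (p = P/D = 0.552581); state ← (V=0, rpm=0)
throttle_to(4433): rpm ← 4433
adjust_throttle(-1292): rpm ← 4433 -1292 = 3141
set_airspeed(17.49): V ← 17.49 m/s
throttle_to(5864): rpm ← 5864
throttle_to(2747): rpm ← 2747
set_airspeed(21.65): V ← 21.65 m/s
set_airspeed(69.72): V ← 69.72 m/s
final state: V = 69.72 m/s, rpm = 2747 → n = rpm/60 = 45.783333 rev/s
J = V / (n·D) = 69.72 / (45.783333 × 3.623) = 0.420322
regime bands: climb J<0.2763 | cruise [0.2763, 0.5526) | windmill J≥0.5526
J = 0.4203 → cruise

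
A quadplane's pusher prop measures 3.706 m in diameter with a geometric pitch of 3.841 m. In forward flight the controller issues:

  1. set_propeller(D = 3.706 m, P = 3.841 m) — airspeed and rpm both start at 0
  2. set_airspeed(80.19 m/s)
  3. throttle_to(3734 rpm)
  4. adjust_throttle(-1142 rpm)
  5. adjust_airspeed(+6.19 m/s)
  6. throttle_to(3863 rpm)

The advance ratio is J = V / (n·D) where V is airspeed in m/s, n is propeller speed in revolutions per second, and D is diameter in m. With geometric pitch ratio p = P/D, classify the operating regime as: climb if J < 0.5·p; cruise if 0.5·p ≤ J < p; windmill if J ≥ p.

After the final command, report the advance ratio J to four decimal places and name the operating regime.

set_propeller: D = 3.706 m, P = 3.841 m (p = P/D = 1.036427); state ← (V=0, rpm=0)
set_airspeed(80.19): V ← 80.19 m/s
throttle_to(3734): rpm ← 3734
adjust_throttle(-1142): rpm ← 3734 -1142 = 2592
adjust_airspeed(+6.19): V ← 80.19 +6.19 = 86.38 m/s
throttle_to(3863): rpm ← 3863
final state: V = 86.38 m/s, rpm = 3863 → n = rpm/60 = 64.383333 rev/s
J = V / (n·D) = 86.38 / (64.383333 × 3.706) = 0.362021
regime bands: climb J<0.5182 | cruise [0.5182, 1.0364) | windmill J≥1.0364
J = 0.3620 → climb

J = 0.3620, regime = climb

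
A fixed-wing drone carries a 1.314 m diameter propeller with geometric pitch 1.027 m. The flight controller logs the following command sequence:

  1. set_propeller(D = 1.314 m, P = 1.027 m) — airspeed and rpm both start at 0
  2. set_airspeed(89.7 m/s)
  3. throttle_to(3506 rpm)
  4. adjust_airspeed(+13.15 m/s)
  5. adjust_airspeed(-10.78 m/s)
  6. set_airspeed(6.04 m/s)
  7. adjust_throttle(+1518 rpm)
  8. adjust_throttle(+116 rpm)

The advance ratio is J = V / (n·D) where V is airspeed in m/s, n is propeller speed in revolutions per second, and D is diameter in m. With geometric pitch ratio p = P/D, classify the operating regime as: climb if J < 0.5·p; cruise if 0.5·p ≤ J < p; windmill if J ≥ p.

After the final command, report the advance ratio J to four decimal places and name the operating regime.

set_propeller: D = 1.314 m, P = 1.027 m (p = P/D = 0.781583); state ← (V=0, rpm=0)
set_airspeed(89.7): V ← 89.7 m/s
throttle_to(3506): rpm ← 3506
adjust_airspeed(+13.15): V ← 89.7 +13.15 = 102.85 m/s
adjust_airspeed(-10.78): V ← 102.85 -10.78 = 92.07 m/s
set_airspeed(6.04): V ← 6.04 m/s
adjust_throttle(+1518): rpm ← 3506 +1518 = 5024
adjust_throttle(+116): rpm ← 5024 +116 = 5140
final state: V = 6.04 m/s, rpm = 5140 → n = rpm/60 = 85.666667 rev/s
J = V / (n·D) = 6.04 / (85.666667 × 1.314) = 0.053657
regime bands: climb J<0.3908 | cruise [0.3908, 0.7816) | windmill J≥0.7816
J = 0.0537 → climb

J = 0.0537, regime = climb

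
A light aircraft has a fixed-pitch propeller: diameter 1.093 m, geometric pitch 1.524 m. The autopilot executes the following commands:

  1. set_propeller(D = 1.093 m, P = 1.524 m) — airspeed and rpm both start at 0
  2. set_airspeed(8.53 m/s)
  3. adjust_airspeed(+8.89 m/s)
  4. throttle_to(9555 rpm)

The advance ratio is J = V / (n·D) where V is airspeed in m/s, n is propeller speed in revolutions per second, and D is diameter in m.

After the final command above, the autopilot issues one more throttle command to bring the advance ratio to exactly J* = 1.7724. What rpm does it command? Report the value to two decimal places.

rpm = 539.53

set_propeller: D = 1.093 m, P = 1.524 m (p = P/D = 1.394328); state ← (V=0, rpm=0)
set_airspeed(8.53): V ← 8.53 m/s
adjust_airspeed(+8.89): V ← 8.53 +8.89 = 17.42 m/s
throttle_to(9555): rpm ← 9555
final state: V = 17.42 m/s, rpm = 9555 → n = rpm/60 = 159.250000 rev/s
target J* = 1.7724; solve J* = V/(n·D) for n: n = V/(J*·D) = 17.42/(1.7724 × 1.093) = 8.992206 rev/s
rpm = 60·n = 539.532360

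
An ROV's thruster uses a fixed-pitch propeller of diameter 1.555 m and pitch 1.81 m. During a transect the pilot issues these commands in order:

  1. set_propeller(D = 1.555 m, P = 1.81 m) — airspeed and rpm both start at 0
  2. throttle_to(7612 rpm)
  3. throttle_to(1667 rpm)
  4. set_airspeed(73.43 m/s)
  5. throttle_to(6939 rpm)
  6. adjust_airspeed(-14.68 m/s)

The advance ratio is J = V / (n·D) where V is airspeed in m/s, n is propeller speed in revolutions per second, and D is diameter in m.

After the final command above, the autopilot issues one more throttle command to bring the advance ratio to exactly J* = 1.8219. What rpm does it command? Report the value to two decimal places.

rpm = 1244.24

set_propeller: D = 1.555 m, P = 1.81 m (p = P/D = 1.163987); state ← (V=0, rpm=0)
throttle_to(7612): rpm ← 7612
throttle_to(1667): rpm ← 1667
set_airspeed(73.43): V ← 73.43 m/s
throttle_to(6939): rpm ← 6939
adjust_airspeed(-14.68): V ← 73.43 -14.68 = 58.75 m/s
final state: V = 58.75 m/s, rpm = 6939 → n = rpm/60 = 115.650000 rev/s
target J* = 1.8219; solve J* = V/(n·D) for n: n = V/(J*·D) = 58.75/(1.8219 × 1.555) = 20.737335 rev/s
rpm = 60·n = 1244.240095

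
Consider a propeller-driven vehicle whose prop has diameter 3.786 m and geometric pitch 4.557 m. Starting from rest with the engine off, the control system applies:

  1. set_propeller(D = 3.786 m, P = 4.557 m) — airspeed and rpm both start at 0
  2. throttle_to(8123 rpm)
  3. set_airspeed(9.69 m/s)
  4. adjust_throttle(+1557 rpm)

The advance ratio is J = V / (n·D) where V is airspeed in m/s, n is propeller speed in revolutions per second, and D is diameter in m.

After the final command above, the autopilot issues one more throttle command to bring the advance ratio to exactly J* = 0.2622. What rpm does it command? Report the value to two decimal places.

set_propeller: D = 3.786 m, P = 4.557 m (p = P/D = 1.203645); state ← (V=0, rpm=0)
throttle_to(8123): rpm ← 8123
set_airspeed(9.69): V ← 9.69 m/s
adjust_throttle(+1557): rpm ← 8123 +1557 = 9680
final state: V = 9.69 m/s, rpm = 9680 → n = rpm/60 = 161.333333 rev/s
target J* = 0.2622; solve J* = V/(n·D) for n: n = V/(J*·D) = 9.69/(0.2622 × 3.786) = 9.761363 rev/s
rpm = 60·n = 585.681803

rpm = 585.68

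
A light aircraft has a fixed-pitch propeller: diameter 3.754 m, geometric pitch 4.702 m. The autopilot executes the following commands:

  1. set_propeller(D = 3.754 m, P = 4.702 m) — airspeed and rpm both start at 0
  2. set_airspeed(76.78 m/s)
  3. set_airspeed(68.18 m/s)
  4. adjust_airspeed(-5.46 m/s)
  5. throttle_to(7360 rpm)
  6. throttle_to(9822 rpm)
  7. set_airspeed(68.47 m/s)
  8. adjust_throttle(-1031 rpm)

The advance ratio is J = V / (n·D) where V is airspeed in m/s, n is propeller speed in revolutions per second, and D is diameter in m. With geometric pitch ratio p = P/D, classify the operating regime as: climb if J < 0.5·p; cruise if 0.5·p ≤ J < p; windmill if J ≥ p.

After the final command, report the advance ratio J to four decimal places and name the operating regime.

J = 0.1245, regime = climb

set_propeller: D = 3.754 m, P = 4.702 m (p = P/D = 1.252531); state ← (V=0, rpm=0)
set_airspeed(76.78): V ← 76.78 m/s
set_airspeed(68.18): V ← 68.18 m/s
adjust_airspeed(-5.46): V ← 68.18 -5.46 = 62.72 m/s
throttle_to(7360): rpm ← 7360
throttle_to(9822): rpm ← 9822
set_airspeed(68.47): V ← 68.47 m/s
adjust_throttle(-1031): rpm ← 9822 -1031 = 8791
final state: V = 68.47 m/s, rpm = 8791 → n = rpm/60 = 146.516667 rev/s
J = V / (n·D) = 68.47 / (146.516667 × 3.754) = 0.124486
regime bands: climb J<0.6263 | cruise [0.6263, 1.2525) | windmill J≥1.2525
J = 0.1245 → climb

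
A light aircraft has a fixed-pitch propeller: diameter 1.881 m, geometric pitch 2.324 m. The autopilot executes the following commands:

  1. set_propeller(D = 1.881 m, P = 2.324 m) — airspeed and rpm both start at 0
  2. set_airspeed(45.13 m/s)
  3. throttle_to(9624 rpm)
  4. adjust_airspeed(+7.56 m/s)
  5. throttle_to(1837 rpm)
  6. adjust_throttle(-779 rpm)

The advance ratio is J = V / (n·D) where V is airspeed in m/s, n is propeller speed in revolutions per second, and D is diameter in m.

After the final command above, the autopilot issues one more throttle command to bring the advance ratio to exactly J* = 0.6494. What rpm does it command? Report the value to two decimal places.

set_propeller: D = 1.881 m, P = 2.324 m (p = P/D = 1.235513); state ← (V=0, rpm=0)
set_airspeed(45.13): V ← 45.13 m/s
throttle_to(9624): rpm ← 9624
adjust_airspeed(+7.56): V ← 45.13 +7.56 = 52.69 m/s
throttle_to(1837): rpm ← 1837
adjust_throttle(-779): rpm ← 1837 -779 = 1058
final state: V = 52.69 m/s, rpm = 1058 → n = rpm/60 = 17.633333 rev/s
target J* = 0.6494; solve J* = V/(n·D) for n: n = V/(J*·D) = 52.69/(0.6494 × 1.881) = 43.134733 rev/s
rpm = 60·n = 2588.084007

rpm = 2588.08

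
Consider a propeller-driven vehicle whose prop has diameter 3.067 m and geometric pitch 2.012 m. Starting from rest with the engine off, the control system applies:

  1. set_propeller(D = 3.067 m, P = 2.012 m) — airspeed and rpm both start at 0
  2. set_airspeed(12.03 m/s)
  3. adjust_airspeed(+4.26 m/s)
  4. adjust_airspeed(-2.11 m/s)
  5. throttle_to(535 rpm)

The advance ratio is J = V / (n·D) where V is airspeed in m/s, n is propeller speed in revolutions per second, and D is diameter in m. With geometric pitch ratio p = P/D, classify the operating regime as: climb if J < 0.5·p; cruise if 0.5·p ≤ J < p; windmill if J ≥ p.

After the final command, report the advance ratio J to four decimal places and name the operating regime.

set_propeller: D = 3.067 m, P = 2.012 m (p = P/D = 0.656016); state ← (V=0, rpm=0)
set_airspeed(12.03): V ← 12.03 m/s
adjust_airspeed(+4.26): V ← 12.03 +4.26 = 16.29 m/s
adjust_airspeed(-2.11): V ← 16.29 -2.11 = 14.18 m/s
throttle_to(535): rpm ← 535
final state: V = 14.18 m/s, rpm = 535 → n = rpm/60 = 8.916667 rev/s
J = V / (n·D) = 14.18 / (8.916667 × 3.067) = 0.518513
regime bands: climb J<0.3280 | cruise [0.3280, 0.6560) | windmill J≥0.6560
J = 0.5185 → cruise

J = 0.5185, regime = cruise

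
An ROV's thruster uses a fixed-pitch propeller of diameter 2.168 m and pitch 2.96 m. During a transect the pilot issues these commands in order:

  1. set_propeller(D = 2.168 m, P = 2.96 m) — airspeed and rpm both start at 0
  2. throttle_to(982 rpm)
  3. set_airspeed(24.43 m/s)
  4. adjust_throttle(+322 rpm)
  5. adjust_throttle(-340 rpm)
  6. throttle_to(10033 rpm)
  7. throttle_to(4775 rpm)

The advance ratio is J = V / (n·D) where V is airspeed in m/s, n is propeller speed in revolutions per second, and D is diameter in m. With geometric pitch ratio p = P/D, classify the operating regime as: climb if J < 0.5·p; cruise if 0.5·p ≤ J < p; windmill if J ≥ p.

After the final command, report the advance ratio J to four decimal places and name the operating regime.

set_propeller: D = 2.168 m, P = 2.96 m (p = P/D = 1.365314); state ← (V=0, rpm=0)
throttle_to(982): rpm ← 982
set_airspeed(24.43): V ← 24.43 m/s
adjust_throttle(+322): rpm ← 982 +322 = 1304
adjust_throttle(-340): rpm ← 1304 -340 = 964
throttle_to(10033): rpm ← 10033
throttle_to(4775): rpm ← 4775
final state: V = 24.43 m/s, rpm = 4775 → n = rpm/60 = 79.583333 rev/s
J = V / (n·D) = 24.43 / (79.583333 × 2.168) = 0.141593
regime bands: climb J<0.6827 | cruise [0.6827, 1.3653) | windmill J≥1.3653
J = 0.1416 → climb

J = 0.1416, regime = climb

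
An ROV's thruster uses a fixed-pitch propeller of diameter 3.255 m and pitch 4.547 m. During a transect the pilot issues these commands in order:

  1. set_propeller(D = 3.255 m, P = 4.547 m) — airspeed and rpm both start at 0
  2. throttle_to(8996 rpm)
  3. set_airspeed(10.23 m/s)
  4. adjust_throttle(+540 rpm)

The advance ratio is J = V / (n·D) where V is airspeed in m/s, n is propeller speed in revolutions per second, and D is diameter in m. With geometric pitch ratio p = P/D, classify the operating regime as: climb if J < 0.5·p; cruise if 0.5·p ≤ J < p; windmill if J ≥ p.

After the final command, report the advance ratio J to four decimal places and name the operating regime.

J = 0.0198, regime = climb

set_propeller: D = 3.255 m, P = 4.547 m (p = P/D = 1.396928); state ← (V=0, rpm=0)
throttle_to(8996): rpm ← 8996
set_airspeed(10.23): V ← 10.23 m/s
adjust_throttle(+540): rpm ← 8996 +540 = 9536
final state: V = 10.23 m/s, rpm = 9536 → n = rpm/60 = 158.933333 rev/s
J = V / (n·D) = 10.23 / (158.933333 × 3.255) = 0.019775
regime bands: climb J<0.6985 | cruise [0.6985, 1.3969) | windmill J≥1.3969
J = 0.0198 → climb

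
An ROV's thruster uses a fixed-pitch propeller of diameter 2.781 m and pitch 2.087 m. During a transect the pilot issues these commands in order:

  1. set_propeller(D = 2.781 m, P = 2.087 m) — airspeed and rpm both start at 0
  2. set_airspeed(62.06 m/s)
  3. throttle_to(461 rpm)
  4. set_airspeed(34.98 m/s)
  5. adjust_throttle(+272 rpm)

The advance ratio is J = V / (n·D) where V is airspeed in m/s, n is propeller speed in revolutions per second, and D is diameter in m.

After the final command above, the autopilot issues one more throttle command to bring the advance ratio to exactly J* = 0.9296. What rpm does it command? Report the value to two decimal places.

rpm = 811.85

set_propeller: D = 2.781 m, P = 2.087 m (p = P/D = 0.750449); state ← (V=0, rpm=0)
set_airspeed(62.06): V ← 62.06 m/s
throttle_to(461): rpm ← 461
set_airspeed(34.98): V ← 34.98 m/s
adjust_throttle(+272): rpm ← 461 +272 = 733
final state: V = 34.98 m/s, rpm = 733 → n = rpm/60 = 12.216667 rev/s
target J* = 0.9296; solve J* = V/(n·D) for n: n = V/(J*·D) = 34.98/(0.9296 × 2.781) = 13.530776 rev/s
rpm = 60·n = 811.846554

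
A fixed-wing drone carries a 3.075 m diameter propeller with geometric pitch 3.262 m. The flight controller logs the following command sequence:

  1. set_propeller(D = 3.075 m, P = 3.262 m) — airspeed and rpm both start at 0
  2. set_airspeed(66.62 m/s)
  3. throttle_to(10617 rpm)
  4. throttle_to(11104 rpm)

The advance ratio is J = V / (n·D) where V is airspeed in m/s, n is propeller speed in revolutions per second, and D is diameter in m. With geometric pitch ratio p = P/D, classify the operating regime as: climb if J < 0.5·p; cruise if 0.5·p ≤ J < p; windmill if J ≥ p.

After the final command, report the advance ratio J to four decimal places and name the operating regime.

set_propeller: D = 3.075 m, P = 3.262 m (p = P/D = 1.060813); state ← (V=0, rpm=0)
set_airspeed(66.62): V ← 66.62 m/s
throttle_to(10617): rpm ← 10617
throttle_to(11104): rpm ← 11104
final state: V = 66.62 m/s, rpm = 11104 → n = rpm/60 = 185.066667 rev/s
J = V / (n·D) = 66.62 / (185.066667 × 3.075) = 0.117066
regime bands: climb J<0.5304 | cruise [0.5304, 1.0608) | windmill J≥1.0608
J = 0.1171 → climb

J = 0.1171, regime = climb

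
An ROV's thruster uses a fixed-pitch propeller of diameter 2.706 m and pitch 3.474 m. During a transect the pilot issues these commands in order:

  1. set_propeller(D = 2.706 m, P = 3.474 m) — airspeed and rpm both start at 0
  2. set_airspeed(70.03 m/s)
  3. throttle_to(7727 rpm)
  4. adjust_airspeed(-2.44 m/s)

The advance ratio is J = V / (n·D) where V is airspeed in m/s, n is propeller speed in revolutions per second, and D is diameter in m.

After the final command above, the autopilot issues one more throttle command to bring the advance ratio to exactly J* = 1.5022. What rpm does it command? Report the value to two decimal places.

set_propeller: D = 2.706 m, P = 3.474 m (p = P/D = 1.283814); state ← (V=0, rpm=0)
set_airspeed(70.03): V ← 70.03 m/s
throttle_to(7727): rpm ← 7727
adjust_airspeed(-2.44): V ← 70.03 -2.44 = 67.59 m/s
final state: V = 67.59 m/s, rpm = 7727 → n = rpm/60 = 128.783333 rev/s
target J* = 1.5022; solve J* = V/(n·D) for n: n = V/(J*·D) = 67.59/(1.5022 × 2.706) = 16.627498 rev/s
rpm = 60·n = 997.649862

rpm = 997.65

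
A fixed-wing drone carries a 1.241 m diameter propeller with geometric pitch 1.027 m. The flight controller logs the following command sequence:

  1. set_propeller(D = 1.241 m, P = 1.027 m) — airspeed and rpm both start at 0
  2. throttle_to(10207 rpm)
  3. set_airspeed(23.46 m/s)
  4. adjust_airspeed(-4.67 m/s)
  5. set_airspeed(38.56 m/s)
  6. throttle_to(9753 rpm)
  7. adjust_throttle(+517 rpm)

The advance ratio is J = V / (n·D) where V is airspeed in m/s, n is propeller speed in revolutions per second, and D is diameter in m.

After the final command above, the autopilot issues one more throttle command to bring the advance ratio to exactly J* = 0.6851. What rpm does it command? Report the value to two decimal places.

rpm = 2721.21

set_propeller: D = 1.241 m, P = 1.027 m (p = P/D = 0.827558); state ← (V=0, rpm=0)
throttle_to(10207): rpm ← 10207
set_airspeed(23.46): V ← 23.46 m/s
adjust_airspeed(-4.67): V ← 23.46 -4.67 = 18.79 m/s
set_airspeed(38.56): V ← 38.56 m/s
throttle_to(9753): rpm ← 9753
adjust_throttle(+517): rpm ← 9753 +517 = 10270
final state: V = 38.56 m/s, rpm = 10270 → n = rpm/60 = 171.166667 rev/s
target J* = 0.6851; solve J* = V/(n·D) for n: n = V/(J*·D) = 38.56/(0.6851 × 1.241) = 45.353549 rev/s
rpm = 60·n = 2721.212935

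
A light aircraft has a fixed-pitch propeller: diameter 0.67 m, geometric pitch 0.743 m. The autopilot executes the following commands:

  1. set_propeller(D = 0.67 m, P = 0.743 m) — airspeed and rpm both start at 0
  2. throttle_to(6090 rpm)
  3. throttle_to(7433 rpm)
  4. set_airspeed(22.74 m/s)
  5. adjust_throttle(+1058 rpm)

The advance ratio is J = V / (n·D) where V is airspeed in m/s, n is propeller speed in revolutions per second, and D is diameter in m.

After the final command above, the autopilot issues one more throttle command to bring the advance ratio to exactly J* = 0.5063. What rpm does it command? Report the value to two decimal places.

rpm = 4022.16

set_propeller: D = 0.67 m, P = 0.743 m (p = P/D = 1.108955); state ← (V=0, rpm=0)
throttle_to(6090): rpm ← 6090
throttle_to(7433): rpm ← 7433
set_airspeed(22.74): V ← 22.74 m/s
adjust_throttle(+1058): rpm ← 7433 +1058 = 8491
final state: V = 22.74 m/s, rpm = 8491 → n = rpm/60 = 141.516667 rev/s
target J* = 0.5063; solve J* = V/(n·D) for n: n = V/(J*·D) = 22.74/(0.5063 × 0.67) = 67.035944 rev/s
rpm = 60·n = 4022.156647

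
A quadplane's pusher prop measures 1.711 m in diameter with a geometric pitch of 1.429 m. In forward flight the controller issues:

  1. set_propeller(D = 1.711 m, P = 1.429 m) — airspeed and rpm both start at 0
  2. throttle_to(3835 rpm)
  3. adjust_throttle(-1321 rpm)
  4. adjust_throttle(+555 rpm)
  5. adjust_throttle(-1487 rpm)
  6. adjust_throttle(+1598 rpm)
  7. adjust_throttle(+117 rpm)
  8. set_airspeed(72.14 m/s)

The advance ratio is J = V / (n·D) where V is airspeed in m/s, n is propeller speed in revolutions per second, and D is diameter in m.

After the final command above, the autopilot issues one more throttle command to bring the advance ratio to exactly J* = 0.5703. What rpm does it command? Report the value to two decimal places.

set_propeller: D = 1.711 m, P = 1.429 m (p = P/D = 0.835184); state ← (V=0, rpm=0)
throttle_to(3835): rpm ← 3835
adjust_throttle(-1321): rpm ← 3835 -1321 = 2514
adjust_throttle(+555): rpm ← 2514 +555 = 3069
adjust_throttle(-1487): rpm ← 3069 -1487 = 1582
adjust_throttle(+1598): rpm ← 1582 +1598 = 3180
adjust_throttle(+117): rpm ← 3180 +117 = 3297
set_airspeed(72.14): V ← 72.14 m/s
final state: V = 72.14 m/s, rpm = 3297 → n = rpm/60 = 54.950000 rev/s
target J* = 0.5703; solve J* = V/(n·D) for n: n = V/(J*·D) = 72.14/(0.5703 × 1.711) = 73.930349 rev/s
rpm = 60·n = 4435.820945

rpm = 4435.82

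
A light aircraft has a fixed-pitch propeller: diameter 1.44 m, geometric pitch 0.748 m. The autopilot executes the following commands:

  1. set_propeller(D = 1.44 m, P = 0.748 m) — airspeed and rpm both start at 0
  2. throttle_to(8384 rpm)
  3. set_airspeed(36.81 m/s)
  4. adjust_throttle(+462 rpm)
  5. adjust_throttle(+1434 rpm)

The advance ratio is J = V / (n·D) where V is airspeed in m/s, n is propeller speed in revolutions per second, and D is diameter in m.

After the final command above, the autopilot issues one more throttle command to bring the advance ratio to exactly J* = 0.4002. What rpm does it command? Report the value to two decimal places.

set_propeller: D = 1.44 m, P = 0.748 m (p = P/D = 0.519444); state ← (V=0, rpm=0)
throttle_to(8384): rpm ← 8384
set_airspeed(36.81): V ← 36.81 m/s
adjust_throttle(+462): rpm ← 8384 +462 = 8846
adjust_throttle(+1434): rpm ← 8846 +1434 = 10280
final state: V = 36.81 m/s, rpm = 10280 → n = rpm/60 = 171.333333 rev/s
target J* = 0.4002; solve J* = V/(n·D) for n: n = V/(J*·D) = 36.81/(0.4002 × 1.44) = 63.874313 rev/s
rpm = 60·n = 3832.458771

rpm = 3832.46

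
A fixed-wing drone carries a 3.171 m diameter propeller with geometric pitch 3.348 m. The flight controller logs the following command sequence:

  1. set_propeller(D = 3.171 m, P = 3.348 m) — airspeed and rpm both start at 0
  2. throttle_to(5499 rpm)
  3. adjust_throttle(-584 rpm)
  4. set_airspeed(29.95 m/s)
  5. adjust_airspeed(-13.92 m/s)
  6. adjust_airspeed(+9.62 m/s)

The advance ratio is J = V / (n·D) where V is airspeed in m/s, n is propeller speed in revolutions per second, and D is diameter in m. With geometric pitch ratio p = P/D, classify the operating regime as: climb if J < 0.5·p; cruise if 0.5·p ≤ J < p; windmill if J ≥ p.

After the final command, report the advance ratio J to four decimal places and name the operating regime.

set_propeller: D = 3.171 m, P = 3.348 m (p = P/D = 1.055818); state ← (V=0, rpm=0)
throttle_to(5499): rpm ← 5499
adjust_throttle(-584): rpm ← 5499 -584 = 4915
set_airspeed(29.95): V ← 29.95 m/s
adjust_airspeed(-13.92): V ← 29.95 -13.92 = 16.03 m/s
adjust_airspeed(+9.62): V ← 16.03 +9.62 = 25.65 m/s
final state: V = 25.65 m/s, rpm = 4915 → n = rpm/60 = 81.916667 rev/s
J = V / (n·D) = 25.65 / (81.916667 × 3.171) = 0.098746
regime bands: climb J<0.5279 | cruise [0.5279, 1.0558) | windmill J≥1.0558
J = 0.0987 → climb

J = 0.0987, regime = climb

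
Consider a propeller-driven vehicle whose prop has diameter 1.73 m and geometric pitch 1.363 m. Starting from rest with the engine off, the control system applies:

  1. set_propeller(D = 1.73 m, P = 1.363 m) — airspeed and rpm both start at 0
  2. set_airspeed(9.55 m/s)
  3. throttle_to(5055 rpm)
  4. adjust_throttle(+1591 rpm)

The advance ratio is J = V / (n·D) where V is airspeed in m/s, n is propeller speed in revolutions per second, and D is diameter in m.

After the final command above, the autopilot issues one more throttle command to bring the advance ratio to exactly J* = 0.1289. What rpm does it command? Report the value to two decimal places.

set_propeller: D = 1.73 m, P = 1.363 m (p = P/D = 0.787861); state ← (V=0, rpm=0)
set_airspeed(9.55): V ← 9.55 m/s
throttle_to(5055): rpm ← 5055
adjust_throttle(+1591): rpm ← 5055 +1591 = 6646
final state: V = 9.55 m/s, rpm = 6646 → n = rpm/60 = 110.766667 rev/s
target J* = 0.1289; solve J* = V/(n·D) for n: n = V/(J*·D) = 9.55/(0.1289 × 1.73) = 42.825688 rev/s
rpm = 60·n = 2569.541294

rpm = 2569.54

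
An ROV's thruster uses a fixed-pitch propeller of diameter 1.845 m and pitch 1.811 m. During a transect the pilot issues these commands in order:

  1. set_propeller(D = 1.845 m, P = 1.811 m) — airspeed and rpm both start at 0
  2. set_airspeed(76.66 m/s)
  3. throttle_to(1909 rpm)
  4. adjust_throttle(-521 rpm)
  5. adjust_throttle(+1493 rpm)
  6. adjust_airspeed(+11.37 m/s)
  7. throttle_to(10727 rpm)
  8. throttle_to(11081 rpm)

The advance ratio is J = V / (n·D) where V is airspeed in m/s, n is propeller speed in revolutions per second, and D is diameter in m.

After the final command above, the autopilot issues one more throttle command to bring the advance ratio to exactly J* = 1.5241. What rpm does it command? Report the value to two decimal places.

set_propeller: D = 1.845 m, P = 1.811 m (p = P/D = 0.981572); state ← (V=0, rpm=0)
set_airspeed(76.66): V ← 76.66 m/s
throttle_to(1909): rpm ← 1909
adjust_throttle(-521): rpm ← 1909 -521 = 1388
adjust_throttle(+1493): rpm ← 1388 +1493 = 2881
adjust_airspeed(+11.37): V ← 76.66 +11.37 = 88.03 m/s
throttle_to(10727): rpm ← 10727
throttle_to(11081): rpm ← 11081
final state: V = 88.03 m/s, rpm = 11081 → n = rpm/60 = 184.683333 rev/s
target J* = 1.5241; solve J* = V/(n·D) for n: n = V/(J*·D) = 88.03/(1.5241 × 1.845) = 31.305516 rev/s
rpm = 60·n = 1878.330968

rpm = 1878.33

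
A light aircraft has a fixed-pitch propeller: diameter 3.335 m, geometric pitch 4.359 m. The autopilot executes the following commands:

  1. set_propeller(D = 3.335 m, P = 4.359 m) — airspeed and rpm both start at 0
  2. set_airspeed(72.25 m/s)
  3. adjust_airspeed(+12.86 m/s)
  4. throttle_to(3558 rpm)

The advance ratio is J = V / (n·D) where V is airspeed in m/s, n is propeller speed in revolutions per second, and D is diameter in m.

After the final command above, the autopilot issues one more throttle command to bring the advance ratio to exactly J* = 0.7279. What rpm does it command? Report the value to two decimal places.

set_propeller: D = 3.335 m, P = 4.359 m (p = P/D = 1.307046); state ← (V=0, rpm=0)
set_airspeed(72.25): V ← 72.25 m/s
adjust_airspeed(+12.86): V ← 72.25 +12.86 = 85.11 m/s
throttle_to(3558): rpm ← 3558
final state: V = 85.11 m/s, rpm = 3558 → n = rpm/60 = 59.300000 rev/s
target J* = 0.7279; solve J* = V/(n·D) for n: n = V/(J*·D) = 85.11/(0.7279 × 3.335) = 35.060091 rev/s
rpm = 60·n = 2103.605430

rpm = 2103.61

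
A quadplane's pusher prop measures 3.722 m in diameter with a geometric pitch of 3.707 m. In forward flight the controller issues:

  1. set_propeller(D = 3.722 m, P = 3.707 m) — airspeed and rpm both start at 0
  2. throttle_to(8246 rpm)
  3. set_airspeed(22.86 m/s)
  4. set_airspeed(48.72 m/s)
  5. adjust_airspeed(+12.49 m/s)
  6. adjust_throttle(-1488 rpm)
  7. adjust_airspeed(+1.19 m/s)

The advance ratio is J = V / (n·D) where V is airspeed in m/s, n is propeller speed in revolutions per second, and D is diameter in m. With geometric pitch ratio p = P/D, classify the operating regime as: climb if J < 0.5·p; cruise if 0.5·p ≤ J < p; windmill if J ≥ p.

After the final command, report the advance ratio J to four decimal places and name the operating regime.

J = 0.1488, regime = climb

set_propeller: D = 3.722 m, P = 3.707 m (p = P/D = 0.995970); state ← (V=0, rpm=0)
throttle_to(8246): rpm ← 8246
set_airspeed(22.86): V ← 22.86 m/s
set_airspeed(48.72): V ← 48.72 m/s
adjust_airspeed(+12.49): V ← 48.72 +12.49 = 61.21 m/s
adjust_throttle(-1488): rpm ← 8246 -1488 = 6758
adjust_airspeed(+1.19): V ← 61.21 +1.19 = 62.4 m/s
final state: V = 62.4 m/s, rpm = 6758 → n = rpm/60 = 112.633333 rev/s
J = V / (n·D) = 62.4 / (112.633333 × 3.722) = 0.148847
regime bands: climb J<0.4980 | cruise [0.4980, 0.9960) | windmill J≥0.9960
J = 0.1488 → climb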